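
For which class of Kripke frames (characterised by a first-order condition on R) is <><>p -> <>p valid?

Transitivity

Replacing p by ¬p and contraposing gives the equivalent schema □p → □□p.
Suppose □p→□□p is valid. Take Rxy, Ryz and set V(p)={w : Rxw}. Then □p at x, so □□p at x, so □p at y, so p at z, i.e. Rxz.
Conversely, on a frame with transitivity the schema holds at every world under every valuation.
So the correspondent is transitivity.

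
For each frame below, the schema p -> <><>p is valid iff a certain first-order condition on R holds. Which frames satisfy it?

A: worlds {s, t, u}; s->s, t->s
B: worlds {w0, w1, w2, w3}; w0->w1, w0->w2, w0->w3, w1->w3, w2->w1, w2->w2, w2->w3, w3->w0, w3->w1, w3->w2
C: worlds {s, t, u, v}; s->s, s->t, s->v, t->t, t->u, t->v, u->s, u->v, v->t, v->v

This is the axiom for a generalized confluence (Geach) condition; its first-order frame correspondent is forall x exists w (x = w & x R^2 w).
A: fails — at t but no w with t=w and tR²w.
B: ✓.
C: fails — at u but no w with u=w and uR²w.

B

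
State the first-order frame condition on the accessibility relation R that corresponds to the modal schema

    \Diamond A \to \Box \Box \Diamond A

\forall x \forall y \forall z ((xRy \wedge x R^2 z) \to \exists w (y = w \wedge zRw))

This is a Sahlqvist (Geach-type) schema ◇^1□^0A → □^2◇^1A.
First-order correspondent: \forall x \forall y \forall z ((xRy \wedge x R^2 z) \to \exists w (y = w \wedge zRw)).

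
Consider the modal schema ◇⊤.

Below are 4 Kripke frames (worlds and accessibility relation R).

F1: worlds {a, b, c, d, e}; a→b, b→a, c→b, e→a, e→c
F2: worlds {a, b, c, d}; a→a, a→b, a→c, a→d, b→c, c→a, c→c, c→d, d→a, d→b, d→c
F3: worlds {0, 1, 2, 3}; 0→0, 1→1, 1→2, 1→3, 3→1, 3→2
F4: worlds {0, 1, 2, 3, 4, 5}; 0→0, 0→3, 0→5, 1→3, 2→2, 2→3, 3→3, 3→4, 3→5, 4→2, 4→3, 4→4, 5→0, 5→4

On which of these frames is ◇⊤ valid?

F2, F4

This is the axiom for seriality; its first-order frame correspondent is ∀x ∃y Rxy.
F1: fails — world d has no successor.
F2: condition met.
F3: fails — world 2 has no successor.
F4: condition met.
Valid on: F2, F4.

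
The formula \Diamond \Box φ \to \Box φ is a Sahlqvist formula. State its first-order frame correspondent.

The Euclidean property

Replacing φ by ¬φ and contraposing gives the equivalent schema ◇φ → □◇φ.
Suppose ◇φ→□◇φ is valid. Take Rxy, Rxz and set V(φ)={y}. Then ◇φ at x, so □◇φ at x, so ◇φ at z, so some w with Rzw has φ; w=y, i.e. Rzy. By symmetry of the argument, Ryz.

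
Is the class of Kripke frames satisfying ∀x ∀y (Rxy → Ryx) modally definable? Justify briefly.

This is a Sahlqvist condition; the B axiom r → □◇r defines it.
Suppose r→□◇r is valid. Take Rxy and set V(r)={x}. Then r at x, so □◇r at x, so ◇r at y, so some z with Ryz has r; z=x, i.e. Ryx.

Yes, by r → □◇r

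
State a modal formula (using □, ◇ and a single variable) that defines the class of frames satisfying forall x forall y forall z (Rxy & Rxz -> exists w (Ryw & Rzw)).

A defining formula is ◇□p → □◇p (the .2 axiom).
Suppose ◇□p→□◇p is valid. Take Rxy, Rxz and set V(p)={w : Ryw}. Then □p at y so ◇□p at x, so □◇p at x, so ◇p at z, giving w with Rzw and Ryw.

◇□p → □◇p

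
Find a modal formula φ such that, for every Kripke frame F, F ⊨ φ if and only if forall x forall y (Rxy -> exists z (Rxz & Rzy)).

A defining formula is □□r → □r (the C4 axiom).
Suppose □□r→□r is valid. Take Rxy and set V(r)={w : xR²w}. Then □□r at x, so □r at x, so r at y, i.e. ∃z(Rxz∧Rzy).

□□r → □r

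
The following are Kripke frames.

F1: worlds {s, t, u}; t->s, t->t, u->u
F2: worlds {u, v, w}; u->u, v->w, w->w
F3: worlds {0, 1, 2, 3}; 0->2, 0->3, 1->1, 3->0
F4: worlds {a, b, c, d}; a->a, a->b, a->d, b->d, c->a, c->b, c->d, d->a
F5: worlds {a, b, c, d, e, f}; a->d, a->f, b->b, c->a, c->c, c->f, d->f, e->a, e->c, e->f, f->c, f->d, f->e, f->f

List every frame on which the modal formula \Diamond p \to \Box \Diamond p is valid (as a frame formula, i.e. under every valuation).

Frame correspondent (Sahlqvist): \forall x \forall y \forall z (Rxy \wedge Rxz \to Ryz) — i.e. the Euclidean property.
F1: fails — Rts and Rtt but not Rst.
F2: satisfies the condition.
F3: fails — R03 and R03 but not R33.
F4: fails — Rab and Rab but not Rbb.
F5: fails — Rad and Rad but not Rdd.
Valid on: F2.

F2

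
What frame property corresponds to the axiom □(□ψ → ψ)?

Suppose □(□ψ→ψ) is valid. Take Rxy and set V(ψ)={w : Ryw}. Then at y, □ψ holds; since □(□ψ→ψ) at x, □ψ→ψ at y, so ψ at y, i.e. Ryy.
Conversely, on a frame with shift-reflexivity the schema holds at every world under every valuation.
Frame condition: ∀x ∀y (Rxy → Ryy).

shift-reflexivity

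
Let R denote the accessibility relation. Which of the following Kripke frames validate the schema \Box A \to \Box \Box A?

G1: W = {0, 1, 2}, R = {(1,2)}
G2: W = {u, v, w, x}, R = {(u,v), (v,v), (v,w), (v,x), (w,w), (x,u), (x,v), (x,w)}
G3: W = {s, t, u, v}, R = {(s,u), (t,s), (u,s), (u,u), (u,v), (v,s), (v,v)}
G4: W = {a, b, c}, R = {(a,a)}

G1, G4

The schema corresponds to transitivity: \forall x \forall y \forall z (Rxy \wedge Ryz \to Rxz).
G1: ✓.
G2: fails — Ruv and Rvw but not Ruw.
G3: fails — Rts and Rsu but not Rtu.
G4: ✓.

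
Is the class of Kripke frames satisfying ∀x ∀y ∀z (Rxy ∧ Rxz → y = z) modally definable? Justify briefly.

The condition is partial functionality. A defining modal formula is ◇q → □q.
Suppose ◇q→□q is valid. Take Rxy, Rxz and set V(q)={y}. Then ◇q at x, so □q at x, so q at z, i.e. z=y.

Yes — defined by ◇q → □q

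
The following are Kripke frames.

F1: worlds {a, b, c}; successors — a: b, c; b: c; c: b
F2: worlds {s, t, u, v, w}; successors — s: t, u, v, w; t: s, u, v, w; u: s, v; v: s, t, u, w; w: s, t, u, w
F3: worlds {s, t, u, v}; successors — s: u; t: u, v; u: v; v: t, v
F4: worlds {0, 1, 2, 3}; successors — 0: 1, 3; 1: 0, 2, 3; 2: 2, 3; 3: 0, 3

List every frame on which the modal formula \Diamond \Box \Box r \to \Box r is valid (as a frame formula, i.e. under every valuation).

Frame correspondent (Sahlqvist): \forall x \forall y \forall z ((xRy \wedge xRz) \to \exists w (y R^2 w \wedge z = w)) — i.e. a generalized confluence (Geach) condition.
F1: fails — aRb, aRc but no w with bR²w and c=w.
F2: condition met.
F3: fails — sRu, sRu but no w with uR²w and u=w.
F4: fails — 1R3, 1R2 but no w with 3R²w and 2=w.
Valid on: F2.

F2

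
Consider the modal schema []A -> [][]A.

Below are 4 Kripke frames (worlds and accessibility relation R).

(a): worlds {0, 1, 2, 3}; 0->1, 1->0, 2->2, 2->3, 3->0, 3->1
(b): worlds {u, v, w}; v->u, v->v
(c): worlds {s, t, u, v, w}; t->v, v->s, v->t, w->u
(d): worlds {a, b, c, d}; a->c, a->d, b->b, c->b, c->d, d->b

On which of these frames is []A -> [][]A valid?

This is the axiom for transitivity; its first-order frame correspondent is forall x forall y forall z (Rxy & Ryz -> Rxz).
(a): fails — R10 and R01 but not R11.
(b): satisfies the condition.
(c): fails — Rvt and Rtv but not Rvv.
(d): fails — Rac and Rcb but not Rab.

(b)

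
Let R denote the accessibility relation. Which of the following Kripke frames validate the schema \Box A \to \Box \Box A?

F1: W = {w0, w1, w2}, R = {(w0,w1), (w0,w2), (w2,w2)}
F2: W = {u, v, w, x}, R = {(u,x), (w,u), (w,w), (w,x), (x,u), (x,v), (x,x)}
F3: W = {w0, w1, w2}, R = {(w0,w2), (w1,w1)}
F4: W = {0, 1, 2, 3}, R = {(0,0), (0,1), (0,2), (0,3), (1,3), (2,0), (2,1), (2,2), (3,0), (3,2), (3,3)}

This is the axiom for transitivity; its first-order frame correspondent is \forall x \forall y \forall z (Rxy \wedge Ryz \to Rxz).
F1: condition met.
F2: fails — Rwx and Rxv but not Rwv.
F3: condition met.
F4: fails — R32 and R21 but not R31.

F1, F3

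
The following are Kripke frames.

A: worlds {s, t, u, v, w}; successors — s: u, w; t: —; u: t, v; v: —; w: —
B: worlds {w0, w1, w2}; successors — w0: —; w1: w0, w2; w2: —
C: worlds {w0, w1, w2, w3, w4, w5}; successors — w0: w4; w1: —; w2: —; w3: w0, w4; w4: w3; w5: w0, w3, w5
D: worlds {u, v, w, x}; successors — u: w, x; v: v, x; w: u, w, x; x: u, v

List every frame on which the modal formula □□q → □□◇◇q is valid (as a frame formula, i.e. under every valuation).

B, D

Frame correspondent (Sahlqvist): ∀x ∀z (xR²z → ∃w (xR²w ∧ zR²w)) — i.e. a generalized confluence (Geach) condition.
A: fails — sR²t but no w* with sR²w* and tR²w*.
B: ✓.
C: fails — w4R²w0 but no w with w4R²w and w0R²w.
D: ✓.
Valid on: B, D.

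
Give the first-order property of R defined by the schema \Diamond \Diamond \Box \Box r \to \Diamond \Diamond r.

\forall x \forall y (x R^2 y \to \exists w (y R^2 w \wedge x R^2 w))

This is a Sahlqvist (Geach-type) schema ◇^2□^2r → □^0◇^2r.
First-order correspondent: \forall x \forall y (x R^2 y \to \exists w (y R^2 w \wedge x R^2 w)).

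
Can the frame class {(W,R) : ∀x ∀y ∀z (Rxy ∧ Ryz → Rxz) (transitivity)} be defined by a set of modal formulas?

Yes — defined by □r → □□r

The condition is transitivity. A defining modal formula is □r → □□r.
Suppose □r→□□r is valid. Take Rxy, Ryz and set V(r)={w : Rxw}. Then □r at x, so □□r at x, so □r at y, so r at z, i.e. Rxz.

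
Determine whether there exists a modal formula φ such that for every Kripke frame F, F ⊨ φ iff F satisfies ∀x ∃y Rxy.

This is a Sahlqvist condition; the D axiom □q → ◇q defines it.

Yes, by □q → ◇q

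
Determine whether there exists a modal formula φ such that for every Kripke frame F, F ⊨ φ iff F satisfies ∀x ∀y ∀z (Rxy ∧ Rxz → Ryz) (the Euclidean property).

Yes, by ◇r → □◇r

Yes: it is the Euclidean property, defined by the 5 schema ◇r → □◇r.
Suppose ◇r→□◇r is valid. Take Rxy, Rxz and set V(r)={y}. Then ◇r at x, so □◇r at x, so ◇r at z, so some w with Rzw has r; w=y, i.e. Rzy. By symmetry of the argument, Ryz.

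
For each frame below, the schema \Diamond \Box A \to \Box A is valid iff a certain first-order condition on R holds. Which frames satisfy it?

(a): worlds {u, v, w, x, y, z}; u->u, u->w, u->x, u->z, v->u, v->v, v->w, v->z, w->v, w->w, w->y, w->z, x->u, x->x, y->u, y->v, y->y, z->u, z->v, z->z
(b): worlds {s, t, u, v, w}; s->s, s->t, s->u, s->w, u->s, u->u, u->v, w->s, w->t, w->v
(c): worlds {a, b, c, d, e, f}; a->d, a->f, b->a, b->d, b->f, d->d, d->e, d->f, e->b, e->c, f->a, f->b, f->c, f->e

none

This is the axiom for the Euclidean property; its first-order frame correspondent is \forall x \forall y \forall z (Rxy \wedge Rxz \to Ryz).
(a): fails — Ruw and Ruu but not Rwu.
(b): fails — Rsw and Rsw but not Rww.
(c): fails — Raf and Rad but not Rfd.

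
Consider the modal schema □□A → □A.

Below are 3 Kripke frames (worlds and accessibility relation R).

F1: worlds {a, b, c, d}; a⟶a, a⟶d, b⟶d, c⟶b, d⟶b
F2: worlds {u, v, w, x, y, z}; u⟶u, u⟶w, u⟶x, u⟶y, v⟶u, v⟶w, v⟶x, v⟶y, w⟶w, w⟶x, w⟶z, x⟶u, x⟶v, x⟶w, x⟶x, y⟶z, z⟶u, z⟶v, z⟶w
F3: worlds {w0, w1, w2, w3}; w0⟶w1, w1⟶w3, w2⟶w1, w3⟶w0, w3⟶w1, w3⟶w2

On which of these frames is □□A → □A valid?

none

The schema corresponds to density: ∀x ∀y (Rxy → ∃z (Rxz ∧ Rzy)).
F1: fails — Rcb but no z with Rcz and Rzb.
F2: fails — Rzv but no t with Rzt and Rtv.
F3: fails — Rw3w0 but no z with Rw3z and Rzw0.
Valid on no frame.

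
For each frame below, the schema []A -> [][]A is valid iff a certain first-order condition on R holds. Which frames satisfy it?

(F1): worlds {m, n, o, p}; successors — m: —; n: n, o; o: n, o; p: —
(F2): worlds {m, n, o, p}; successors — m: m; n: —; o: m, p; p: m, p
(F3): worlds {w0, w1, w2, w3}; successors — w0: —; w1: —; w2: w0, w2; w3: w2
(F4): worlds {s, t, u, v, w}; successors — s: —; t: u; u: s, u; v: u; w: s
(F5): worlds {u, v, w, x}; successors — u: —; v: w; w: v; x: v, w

This is the axiom for transitivity; its first-order frame correspondent is forall x forall y forall z (Rxy & Ryz -> Rxz).
(F1): ✓.
(F2): ✓.
(F3): fails — Rw3w2 and Rw2w0 but not Rw3w0.
(F4): fails — Rvu and Rus but not Rvs.
(F5): fails — Rwv and Rvw but not Rww.
Valid on: (F1), (F2).

(F1), (F2)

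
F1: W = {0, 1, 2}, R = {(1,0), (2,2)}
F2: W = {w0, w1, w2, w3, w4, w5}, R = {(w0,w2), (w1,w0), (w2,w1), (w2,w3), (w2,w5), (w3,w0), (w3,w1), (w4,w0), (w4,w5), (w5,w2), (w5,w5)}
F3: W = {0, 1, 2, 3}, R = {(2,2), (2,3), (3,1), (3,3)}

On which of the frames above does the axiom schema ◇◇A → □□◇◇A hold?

F1

The schema corresponds to a generalized confluence (Geach) condition: ∀x ∀y ∀z ((xR²y ∧ xR²z) → ∃w (y = w ∧ zR²w)).
F1: ✓.
F2: fails — w0R²w1, w0R²w1 but no w with w1=w and w1R²w.
F3: fails — 2R²1, 2R²1 but no w with 1=w and 1R²w.
Valid on: F1.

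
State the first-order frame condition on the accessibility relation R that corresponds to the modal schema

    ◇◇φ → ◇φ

∀x ∀y (xR²y → ∃w (y = w ∧ xRw))

This is a Sahlqvist (Geach-type) schema ◇^2□^0φ → □^0◇^1φ.
Minimal-valuation argument: fix x; take any y with xR^2y and any z with xR^0z. Set V(φ) to the set of worlds R-reachable from y in exactly 0 steps. Then □^0φ holds at y, so the antecedent holds at x; validity forces ◇^1φ at z, giving a w with zR^1w and yR^0w.
First-order correspondent: ∀x ∀y (xR²y → ∃w (y = w ∧ xRw)).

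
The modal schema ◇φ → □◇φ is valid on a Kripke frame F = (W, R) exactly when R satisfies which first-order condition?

the Euclidean property: ∀x ∀y ∀z (Rxy ∧ Rxz → Ryz)

Suppose ◇φ→□◇φ is valid. Take Rxy, Rxz and set V(φ)={y}. Then ◇φ at x, so □◇φ at x, so ◇φ at z, so some w with Rzw has φ; w=y, i.e. Rzy. By symmetry of the argument, Ryz.
The converse is a direct semantic check.
Frame condition: ∀x ∀y ∀z (Rxy ∧ Rxz → Ryz).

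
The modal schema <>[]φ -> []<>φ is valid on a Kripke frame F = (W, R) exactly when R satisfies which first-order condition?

Convergence

Suppose ◇□φ→□◇φ is valid. Take Rxy, Rxz and set V(φ)={w : Ryw}. Then □φ at y so ◇□φ at x, so □◇φ at x, so ◇φ at z, giving w with Rzw and Ryw.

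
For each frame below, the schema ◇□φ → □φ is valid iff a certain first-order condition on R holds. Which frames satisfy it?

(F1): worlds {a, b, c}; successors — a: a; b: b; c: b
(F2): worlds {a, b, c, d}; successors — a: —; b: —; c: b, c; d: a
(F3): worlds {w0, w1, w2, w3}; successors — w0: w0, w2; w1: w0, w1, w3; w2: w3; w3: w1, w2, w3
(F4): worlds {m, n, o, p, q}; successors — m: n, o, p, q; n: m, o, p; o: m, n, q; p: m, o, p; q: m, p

(F1)

The schema corresponds to the Euclidean property: ∀x ∀y ∀z (Rxy ∧ Rxz → Ryz).
(F1): condition met.
(F2): fails — Rcb and Rcc but not Rbc.
(F3): fails — Rw0w2 and Rw0w2 but not Rw2w2.
(F4): fails — Rmo and Rmo but not Roo.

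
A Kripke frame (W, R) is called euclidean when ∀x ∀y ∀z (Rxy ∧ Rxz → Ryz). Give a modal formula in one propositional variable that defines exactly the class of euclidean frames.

This is the Euclidean property; the standard corresponding axiom is 5: ◇q → □◇q.

◇q → □◇q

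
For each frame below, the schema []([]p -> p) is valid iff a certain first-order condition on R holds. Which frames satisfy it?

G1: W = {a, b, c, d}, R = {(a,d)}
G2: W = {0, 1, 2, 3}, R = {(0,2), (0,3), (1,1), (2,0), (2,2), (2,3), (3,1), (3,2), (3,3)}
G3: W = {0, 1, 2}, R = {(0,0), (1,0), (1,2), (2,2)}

G3

The schema corresponds to shift-reflexivity: forall x forall y (Rxy -> Ryy).
G1: fails — Rad but not Rdd.
G2: fails — R20 but not R00.
G3: condition met.
Valid on: G3.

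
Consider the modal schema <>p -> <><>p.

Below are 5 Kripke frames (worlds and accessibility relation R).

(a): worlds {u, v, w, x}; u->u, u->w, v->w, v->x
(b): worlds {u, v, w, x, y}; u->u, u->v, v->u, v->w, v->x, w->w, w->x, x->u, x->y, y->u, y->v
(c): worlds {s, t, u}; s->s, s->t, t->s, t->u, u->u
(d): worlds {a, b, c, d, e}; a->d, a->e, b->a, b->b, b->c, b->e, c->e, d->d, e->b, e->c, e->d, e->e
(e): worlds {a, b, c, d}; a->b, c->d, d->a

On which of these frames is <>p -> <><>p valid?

(c), (d)

Frame correspondent (Sahlqvist): forall x forall y (xRy -> exists w (y = w & x R^2 w)) — i.e. a generalized confluence (Geach) condition.
(a): fails — vRw but no t with w=t and vR²t.
(b): fails — xRy but no t with y=t and xR²t.
(c): condition met.
(d): condition met.
(e): fails — aRb but no w with b=w and aR²w.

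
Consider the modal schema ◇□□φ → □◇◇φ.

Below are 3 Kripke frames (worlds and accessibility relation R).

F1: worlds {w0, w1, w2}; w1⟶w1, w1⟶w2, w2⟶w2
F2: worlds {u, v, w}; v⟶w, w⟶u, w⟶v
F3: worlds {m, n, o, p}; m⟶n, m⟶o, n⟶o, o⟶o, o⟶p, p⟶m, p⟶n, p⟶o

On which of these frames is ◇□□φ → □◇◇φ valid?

F1, F3

The schema corresponds to a generalized confluence (Geach) condition: ∀x ∀y ∀z ((xRy ∧ xRz) → ∃w (yR²w ∧ zR²w)).
F1: condition met.
F2: fails — wRu, wRu but no t with uR²t and uR²t.
F3: condition met.
Valid on: F1, F3.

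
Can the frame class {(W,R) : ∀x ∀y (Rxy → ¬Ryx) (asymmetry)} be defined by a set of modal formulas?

No — not modally definable

Modal frame validity is preserved under surjective bounded morphisms.
The 3-cycle (worlds s,t,u with s→t→u→s) is asymmetric. Mapping every world to a single reflexive point • is a surjective bounded morphism, and the reflexive point is not asymmetric (R•• but asymmetry requires ¬R••).
So the class is not modally definable.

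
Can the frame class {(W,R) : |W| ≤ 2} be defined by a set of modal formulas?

Not definable by any modal formula

If a class were modally definable it would be closed under disjoint unions (Goldblatt–Thomason).
Any modal formula valid on each of 3 disjoint one-world frames is valid on their disjoint union (validity is preserved under disjoint unions). Each one-world frame has |W|=1≤2, but the union has |W|=3.
So no modal formula (or set of formulas) defines exactly the |W|≤2 frames.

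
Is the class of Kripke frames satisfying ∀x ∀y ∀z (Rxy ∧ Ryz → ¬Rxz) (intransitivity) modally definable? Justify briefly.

Not modally definable

If a class were modally definable it would be closed under surjective bounded morphisms (Goldblatt–Thomason).
The 7-cycle (worlds w0,w1,w2,w3,w4,w5,w6 with w0→w1→w2→w3→w4→w5→w6→w0) is intransitive. Mapping every world to a single reflexive point • is a surjective bounded morphism; the reflexive point is not intransitive (R••∧R•• but R••).
Hence intransitivity is not modally definable.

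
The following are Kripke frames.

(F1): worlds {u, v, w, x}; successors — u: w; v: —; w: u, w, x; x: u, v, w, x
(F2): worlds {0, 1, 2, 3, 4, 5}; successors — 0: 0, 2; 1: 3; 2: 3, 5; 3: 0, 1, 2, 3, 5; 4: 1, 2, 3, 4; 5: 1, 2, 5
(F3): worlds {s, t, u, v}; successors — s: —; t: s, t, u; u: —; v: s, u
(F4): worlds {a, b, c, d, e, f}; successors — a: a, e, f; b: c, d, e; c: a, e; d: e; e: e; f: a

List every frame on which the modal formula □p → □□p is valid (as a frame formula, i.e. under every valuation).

Frame correspondent (Sahlqvist): ∀x ∀y ∀z (Rxy ∧ Ryz → Rxz) — i.e. transitivity.
(F1): fails — Ruw and Rwu but not Ruu.
(F2): fails — R51 and R13 but not R53.
(F3): ✓.
(F4): fails — Rbc and Rca but not Rba.
Valid on: (F3).

(F3)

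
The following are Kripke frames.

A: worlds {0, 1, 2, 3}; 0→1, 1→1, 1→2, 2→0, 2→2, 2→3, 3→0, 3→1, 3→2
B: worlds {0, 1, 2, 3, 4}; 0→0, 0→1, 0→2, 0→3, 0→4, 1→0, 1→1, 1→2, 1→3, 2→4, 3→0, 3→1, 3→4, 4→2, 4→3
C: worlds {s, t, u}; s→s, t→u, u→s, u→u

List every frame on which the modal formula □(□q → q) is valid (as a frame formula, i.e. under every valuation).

Frame correspondent (Sahlqvist): ∀x ∀y (Rxy → Ryy) — i.e. shift-reflexivity.
A: fails — R23 but not R33.
B: fails — R34 but not R44.
C: ✓.

C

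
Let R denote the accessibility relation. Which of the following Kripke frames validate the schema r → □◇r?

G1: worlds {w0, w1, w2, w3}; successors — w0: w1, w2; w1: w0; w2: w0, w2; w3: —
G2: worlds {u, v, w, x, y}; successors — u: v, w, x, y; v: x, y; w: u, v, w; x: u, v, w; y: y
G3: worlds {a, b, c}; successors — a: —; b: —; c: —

G1, G3

The schema corresponds to symmetry: ∀x ∀y (Rxy → Ryx).
G1: ✓.
G2: fails — Ruv but not Rvu.
G3: ✓.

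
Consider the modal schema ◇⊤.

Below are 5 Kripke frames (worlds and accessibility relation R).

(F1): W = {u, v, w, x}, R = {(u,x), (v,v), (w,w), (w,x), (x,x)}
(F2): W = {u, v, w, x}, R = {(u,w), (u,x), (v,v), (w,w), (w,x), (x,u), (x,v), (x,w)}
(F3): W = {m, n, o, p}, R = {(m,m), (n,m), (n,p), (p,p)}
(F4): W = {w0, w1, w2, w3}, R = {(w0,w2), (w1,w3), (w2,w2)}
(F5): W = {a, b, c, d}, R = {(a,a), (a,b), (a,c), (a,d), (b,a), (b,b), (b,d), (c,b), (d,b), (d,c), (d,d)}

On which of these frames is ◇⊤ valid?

The schema corresponds to seriality: ∀x ∃y Rxy.
(F1): ✓.
(F2): ✓.
(F3): fails — world o has no successor.
(F4): fails — world w3 has no successor.
(F5): ✓.
Valid on: (F1), (F2), (F5).

(F1), (F2), (F5)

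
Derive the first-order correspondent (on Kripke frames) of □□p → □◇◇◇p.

This is a Sahlqvist (Geach-type) schema ◇^0□^2p → □^1◇^3p.
Minimal-valuation argument: fix x; take any y with xR^0y and any z with xR^1z. Set V(p) to the set of worlds R-reachable from y in exactly 2 steps. Then □^2p holds at y, so the antecedent holds at x; validity forces ◇^3p at z, giving a w with zR^3w and yR^2w.
First-order correspondent: ∀x ∀z (xRz → ∃w (xR²w ∧ zR³w)).

∀x ∀z (xRz → ∃w (xR²w ∧ zR³w))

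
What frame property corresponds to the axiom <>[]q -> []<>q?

Suppose ◇□q→□◇q is valid. Take Rxy, Rxz and set V(q)={w : Ryw}. Then □q at y so ◇□q at x, so □◇q at x, so ◇q at z, giving w with Rzw and Ryw.

convergence: forall x forall y forall z (Rxy & Rxz -> exists w (Ryw & Rzw))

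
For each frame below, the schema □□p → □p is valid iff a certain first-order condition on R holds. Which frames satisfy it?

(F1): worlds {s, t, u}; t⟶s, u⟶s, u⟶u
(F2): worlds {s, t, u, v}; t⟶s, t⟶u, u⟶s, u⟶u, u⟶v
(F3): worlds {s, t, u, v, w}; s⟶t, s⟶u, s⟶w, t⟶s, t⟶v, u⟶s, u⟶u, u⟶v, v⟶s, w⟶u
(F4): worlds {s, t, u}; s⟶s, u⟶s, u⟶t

(F2)

This is the axiom for density; its first-order frame correspondent is ∀x ∀y (Rxy → ∃z (Rxz ∧ Rzy)).
(F1): fails — Rts but no z with Rtz and Rzs.
(F2): satisfies the condition.
(F3): fails — Rtv but no z with Rtz and Rzv.
(F4): fails — Rut but no z with Ruz and Rzt.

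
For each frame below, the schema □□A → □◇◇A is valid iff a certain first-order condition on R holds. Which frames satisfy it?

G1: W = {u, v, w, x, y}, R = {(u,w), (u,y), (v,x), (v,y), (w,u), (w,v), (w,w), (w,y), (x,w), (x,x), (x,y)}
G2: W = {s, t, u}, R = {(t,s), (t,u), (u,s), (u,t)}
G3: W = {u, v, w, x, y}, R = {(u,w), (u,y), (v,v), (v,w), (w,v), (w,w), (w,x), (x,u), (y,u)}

G3

Frame correspondent (Sahlqvist): ∀x ∀z (xRz → ∃w (xR²w ∧ zR²w)) — i.e. a generalized confluence (Geach) condition.
G1: fails — uRy but no t with uR²t and yR²t.
G2: fails — tRs but no w with tR²w and sR²w.
G3: holds.
Valid on: G3.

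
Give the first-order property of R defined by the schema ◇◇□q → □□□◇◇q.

This is a Sahlqvist (Geach-type) schema ◇^2□^1q → □^3◇^2q.
First-order correspondent: ∀x ∀y ∀z ((xR²y ∧ xR³z) → ∃w (yRw ∧ zR²w)).

∀x ∀y ∀z ((xR²y ∧ xR³z) → ∃w (yRw ∧ zR²w))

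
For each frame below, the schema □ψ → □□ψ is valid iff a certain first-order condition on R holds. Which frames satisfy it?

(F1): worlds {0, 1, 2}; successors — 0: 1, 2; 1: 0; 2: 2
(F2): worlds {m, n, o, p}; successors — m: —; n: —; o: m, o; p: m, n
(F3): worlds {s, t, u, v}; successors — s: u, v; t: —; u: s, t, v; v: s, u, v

The schema corresponds to transitivity: ∀x ∀y ∀z (Rxy ∧ Ryz → Rxz).
(F1): fails — R01 and R10 but not R00.
(F2): satisfies the condition.
(F3): fails — Ruv and Rvu but not Ruu.

(F2)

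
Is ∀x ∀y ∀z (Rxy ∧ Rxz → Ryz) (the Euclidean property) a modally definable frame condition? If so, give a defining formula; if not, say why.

Yes, by ◇p → □◇p

The condition is the Euclidean property. A defining modal formula is ◇p → □◇p.
Suppose ◇p→□◇p is valid. Take Rxy, Rxz and set V(p)={y}. Then ◇p at x, so □◇p at x, so ◇p at z, so some w with Rzw has p; w=y, i.e. Rzy. By symmetry of the argument, Ryz.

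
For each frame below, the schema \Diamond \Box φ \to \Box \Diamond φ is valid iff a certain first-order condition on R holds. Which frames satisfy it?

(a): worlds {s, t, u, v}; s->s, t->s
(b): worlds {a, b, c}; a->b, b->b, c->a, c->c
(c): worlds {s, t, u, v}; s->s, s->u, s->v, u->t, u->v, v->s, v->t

The schema corresponds to convergence: \forall x \forall y \forall z (Rxy \wedge Rxz \to \exists w (Ryw \wedge Rzw)).
(a): condition met.
(b): fails — Rcc and Rca but c and a have no common successor.
(c): fails — Ruv and Rut but v and t have no common successor.
Valid on: (a).

(a)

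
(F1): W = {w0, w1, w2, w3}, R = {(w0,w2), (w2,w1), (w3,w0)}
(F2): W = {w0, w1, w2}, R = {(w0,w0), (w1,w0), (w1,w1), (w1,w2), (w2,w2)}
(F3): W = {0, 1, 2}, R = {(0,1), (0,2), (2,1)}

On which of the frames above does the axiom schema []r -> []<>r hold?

(F2)

This is the axiom for a generalized confluence (Geach) condition; its first-order frame correspondent is forall x forall z (xRz -> exists w (xRw & zRw)).
(F1): fails — w0Rw2 but no w with w0Rw and w2Rw.
(F2): satisfies the condition.
(F3): fails — 0R1 but no w with 0Rw and 1Rw.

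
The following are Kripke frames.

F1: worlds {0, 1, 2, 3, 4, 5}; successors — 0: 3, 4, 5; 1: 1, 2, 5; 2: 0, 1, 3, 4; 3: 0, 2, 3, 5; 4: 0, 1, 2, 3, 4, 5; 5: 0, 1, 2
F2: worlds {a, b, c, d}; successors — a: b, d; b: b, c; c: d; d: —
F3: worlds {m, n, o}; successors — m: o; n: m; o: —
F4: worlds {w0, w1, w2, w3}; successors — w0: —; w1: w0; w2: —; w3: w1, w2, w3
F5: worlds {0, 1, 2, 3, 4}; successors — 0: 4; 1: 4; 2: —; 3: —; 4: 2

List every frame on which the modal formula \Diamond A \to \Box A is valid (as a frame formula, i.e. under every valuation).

Frame correspondent (Sahlqvist): \forall x \forall y \forall z (Rxy \wedge Rxz \to y = z) — i.e. partial functionality.
F1: fails — 0 sees both 3 and 4.
F2: fails — a sees both b and d.
F3: satisfies the condition.
F4: fails — w3 sees both w1 and w2.
F5: satisfies the condition.
Valid on: F3, F5.

F3, F5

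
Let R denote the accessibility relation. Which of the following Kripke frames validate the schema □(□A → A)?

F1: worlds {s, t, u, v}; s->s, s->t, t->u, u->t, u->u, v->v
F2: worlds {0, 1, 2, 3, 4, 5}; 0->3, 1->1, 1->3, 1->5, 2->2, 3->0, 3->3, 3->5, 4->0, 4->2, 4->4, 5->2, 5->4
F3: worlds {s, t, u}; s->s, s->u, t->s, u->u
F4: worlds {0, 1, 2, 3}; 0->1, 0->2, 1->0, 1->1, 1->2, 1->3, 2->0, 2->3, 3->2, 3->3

F3

The schema corresponds to shift-reflexivity: ∀x ∀y (Rxy → Ryy).
F1: fails — Rut but not Rtt.
F2: fails — R40 but not R00.
F3: ✓.
F4: fails — R10 but not R00.
Valid on: F3.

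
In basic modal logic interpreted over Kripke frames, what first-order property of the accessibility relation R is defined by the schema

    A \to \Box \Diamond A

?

Suppose A→□◇A is valid. Take Rxy and set V(A)={x}. Then A at x, so □◇A at x, so ◇A at y, so some z with Ryz has A; z=x, i.e. Ryx.
The converse is a direct semantic check.
Frame condition: \forall x \forall y (Rxy \to Ryx).

symmetry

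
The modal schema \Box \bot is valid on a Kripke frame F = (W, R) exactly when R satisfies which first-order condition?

□⊥ is valid iff no world has any successor (otherwise □⊥ fails at any world with one).

Emptiness of R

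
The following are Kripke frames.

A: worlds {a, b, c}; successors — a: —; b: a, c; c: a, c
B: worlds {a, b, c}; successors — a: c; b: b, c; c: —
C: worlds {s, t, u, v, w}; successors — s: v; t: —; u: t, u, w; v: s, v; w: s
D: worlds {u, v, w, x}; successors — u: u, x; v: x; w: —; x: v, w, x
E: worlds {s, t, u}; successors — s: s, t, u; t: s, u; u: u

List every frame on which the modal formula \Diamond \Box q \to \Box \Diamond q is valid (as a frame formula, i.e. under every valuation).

E

This is the axiom for convergence; its first-order frame correspondent is \forall x \forall y \forall z (Rxy \wedge Rxz \to \exists w (Ryw \wedge Rzw)).
A: fails — Rba and Rba but a and a have no common successor.
B: fails — Rac and Rac but c and c have no common successor.
C: fails — Ruw and Rut but w and t have no common successor.
D: fails — Rxw and Rxw but w and w have no common successor.
E: ✓.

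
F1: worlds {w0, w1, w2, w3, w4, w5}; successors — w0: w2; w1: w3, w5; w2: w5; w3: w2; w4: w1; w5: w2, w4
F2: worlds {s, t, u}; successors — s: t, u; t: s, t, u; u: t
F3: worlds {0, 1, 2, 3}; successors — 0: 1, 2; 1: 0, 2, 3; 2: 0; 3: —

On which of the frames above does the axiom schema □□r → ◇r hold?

F2

This is the axiom for a generalized confluence (Geach) condition; its first-order frame correspondent is ∀x ∃w (xR²w ∧ xRw).
F1: fails — at w0 but no w with w0R²w and w0Rw.
F2: ✓.
F3: fails — at 2 but no w with 2R²w and 2Rw.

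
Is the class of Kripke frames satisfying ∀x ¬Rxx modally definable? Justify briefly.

Not definable by any modal formula

Modal frame validity is preserved under surjective bounded morphisms.
The 5-cycle (worlds a,b,c,d,e with a→b→c→d→e→a) is irreflexive, and the map sending every world to a single reflexive point • is a surjective bounded morphism (forth: every edge maps to (•,•); back: every world has a successor). So any modal formula valid on the 5-cycle is also valid on the reflexive point, which is not irreflexive.
So no modal formula (or set of formulas) defines exactly the irreflexive frames.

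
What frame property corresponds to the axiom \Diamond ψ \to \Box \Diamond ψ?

Suppose ◇ψ→□◇ψ is valid. Take Rxy, Rxz and set V(ψ)={y}. Then ◇ψ at x, so □◇ψ at x, so ◇ψ at z, so some w with Rzw has ψ; w=y, i.e. Rzy. By symmetry of the argument, Ryz.

the Euclidean property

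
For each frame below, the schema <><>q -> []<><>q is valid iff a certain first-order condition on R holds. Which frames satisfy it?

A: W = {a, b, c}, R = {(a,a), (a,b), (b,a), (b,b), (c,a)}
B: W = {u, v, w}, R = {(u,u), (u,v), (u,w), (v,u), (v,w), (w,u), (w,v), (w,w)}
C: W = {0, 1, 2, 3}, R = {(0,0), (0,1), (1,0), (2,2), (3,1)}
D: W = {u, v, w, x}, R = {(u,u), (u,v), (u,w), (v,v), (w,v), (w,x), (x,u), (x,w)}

A, B, C

The schema corresponds to a generalized confluence (Geach) condition: forall x forall y forall z ((x R^2 y & xRz) -> exists w (y = w & z R^2 w)).
A: holds.
B: holds.
C: holds.
D: fails — uR²u, uRv but no t with u=t and vR²t.
Valid on: A, B, C.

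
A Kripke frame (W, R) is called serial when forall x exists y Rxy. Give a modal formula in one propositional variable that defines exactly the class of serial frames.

□q → ◇q

The condition is seriality. The D schema □q → ◇q defines it.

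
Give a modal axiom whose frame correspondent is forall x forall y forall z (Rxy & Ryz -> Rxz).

The condition is transitivity. The 4 schema □s → □□s defines it.
Suppose □s→□□s is valid. Take Rxy, Ryz and set V(s)={w : Rxw}. Then □s at x, so □□s at x, so □s at y, so s at z, i.e. Rxz.

□s → □□s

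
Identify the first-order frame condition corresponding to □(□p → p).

Suppose □(□p→p) is valid. Take Rxy and set V(p)={w : Ryw}. Then at y, □p holds; since □(□p→p) at x, □p→p at y, so p at y, i.e. Ryy.

shift-reflexivity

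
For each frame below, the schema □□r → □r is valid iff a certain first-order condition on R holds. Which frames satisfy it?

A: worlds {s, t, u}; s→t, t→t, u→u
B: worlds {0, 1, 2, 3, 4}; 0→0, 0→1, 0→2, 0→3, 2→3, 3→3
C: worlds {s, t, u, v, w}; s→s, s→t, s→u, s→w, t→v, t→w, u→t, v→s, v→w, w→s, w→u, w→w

The schema corresponds to density: ∀x ∀y (Rxy → ∃z (Rxz ∧ Rzy)).
A: ✓.
B: ✓.
C: fails — Rtv but no z with Rtz and Rzv.
Valid on: A, B.

A, B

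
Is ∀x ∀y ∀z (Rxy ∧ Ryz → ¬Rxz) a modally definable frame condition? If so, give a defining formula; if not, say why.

Not definable by any modal formula

Any modally definable frame class is closed under surjective bounded morphisms.
The 3-cycle (worlds 0,1,2 with 0→1→2→0) is intransitive. Mapping every world to a single reflexive point • is a surjective bounded morphism; the reflexive point is not intransitive (R••∧R•• but R••).
So the class is not modally definable.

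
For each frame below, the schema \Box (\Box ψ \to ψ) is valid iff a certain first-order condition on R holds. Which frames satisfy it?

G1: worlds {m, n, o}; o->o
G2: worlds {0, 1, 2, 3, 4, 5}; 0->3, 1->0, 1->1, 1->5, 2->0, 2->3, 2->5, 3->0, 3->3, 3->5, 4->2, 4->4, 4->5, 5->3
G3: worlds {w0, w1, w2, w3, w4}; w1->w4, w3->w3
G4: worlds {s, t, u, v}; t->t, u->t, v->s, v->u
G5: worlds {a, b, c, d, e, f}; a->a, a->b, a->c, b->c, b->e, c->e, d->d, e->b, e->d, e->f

The schema corresponds to shift-reflexivity: \forall x \forall y (Rxy \to Ryy).
G1: satisfies the condition.
G2: fails — R10 but not R00.
G3: fails — Rw1w4 but not Rw4w4.
G4: fails — Rvu but not Ruu.
G5: fails — Rbc but not Rcc.
Valid on: G1.

G1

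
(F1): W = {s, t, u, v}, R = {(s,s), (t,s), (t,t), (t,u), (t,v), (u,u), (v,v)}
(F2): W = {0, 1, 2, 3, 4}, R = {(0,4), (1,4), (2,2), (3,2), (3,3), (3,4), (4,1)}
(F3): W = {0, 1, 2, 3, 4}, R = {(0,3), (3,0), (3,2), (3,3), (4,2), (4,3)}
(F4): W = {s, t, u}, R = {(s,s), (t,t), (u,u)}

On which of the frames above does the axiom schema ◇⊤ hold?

(F1), (F2), (F4)

This is the axiom for seriality; its first-order frame correspondent is ∀x ∃y Rxy.
(F1): ✓.
(F2): ✓.
(F3): fails — world 1 has no successor.
(F4): ✓.
Valid on: (F1), (F2), (F4).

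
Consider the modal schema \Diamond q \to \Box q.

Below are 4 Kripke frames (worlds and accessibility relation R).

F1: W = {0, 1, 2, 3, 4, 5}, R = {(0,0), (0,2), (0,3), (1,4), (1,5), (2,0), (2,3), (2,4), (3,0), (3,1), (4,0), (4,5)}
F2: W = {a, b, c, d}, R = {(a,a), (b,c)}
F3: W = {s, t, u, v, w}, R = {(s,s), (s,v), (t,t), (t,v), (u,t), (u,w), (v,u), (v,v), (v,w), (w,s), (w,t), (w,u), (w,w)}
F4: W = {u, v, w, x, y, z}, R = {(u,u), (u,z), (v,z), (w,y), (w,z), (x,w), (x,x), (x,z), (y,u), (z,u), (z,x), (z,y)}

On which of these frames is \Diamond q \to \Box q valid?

F2

Frame correspondent (Sahlqvist): \forall x \forall y \forall z (Rxy \wedge Rxz \to y = z) — i.e. partial functionality.
F1: fails — 0 sees both 0 and 2.
F2: holds.
F3: fails — s sees both s and v.
F4: fails — u sees both u and z.
Valid on: F2.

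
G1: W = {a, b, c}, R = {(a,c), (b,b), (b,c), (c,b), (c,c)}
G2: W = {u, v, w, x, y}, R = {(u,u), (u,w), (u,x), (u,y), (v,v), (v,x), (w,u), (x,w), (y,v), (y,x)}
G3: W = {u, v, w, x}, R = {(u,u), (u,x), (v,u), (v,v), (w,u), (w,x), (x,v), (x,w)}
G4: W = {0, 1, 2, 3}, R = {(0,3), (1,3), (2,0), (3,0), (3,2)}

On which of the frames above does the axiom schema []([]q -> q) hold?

G1

Frame correspondent (Sahlqvist): forall x forall y (Rxy -> Ryy) — i.e. shift-reflexivity.
G1: holds.
G2: fails — Rxw but not Rww.
G3: fails — Rxw but not Rww.
G4: fails — R32 but not R22.
Valid on: G1.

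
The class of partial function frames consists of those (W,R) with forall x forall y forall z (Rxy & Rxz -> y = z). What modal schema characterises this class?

A defining formula is ◇ψ → □ψ (the CD axiom).
Suppose ◇ψ→□ψ is valid. Take Rxy, Rxz and set V(ψ)={y}. Then ◇ψ at x, so □ψ at x, so ψ at z, i.e. z=y.

◇ψ → □ψ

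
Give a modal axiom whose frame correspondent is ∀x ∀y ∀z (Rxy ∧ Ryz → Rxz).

The condition is transitivity. The 4 schema □s → □□s defines it.
Suppose □s→□□s is valid. Take Rxy, Ryz and set V(s)={w : Rxw}. Then □s at x, so □□s at x, so □s at y, so s at z, i.e. Rxz.

□s → □□s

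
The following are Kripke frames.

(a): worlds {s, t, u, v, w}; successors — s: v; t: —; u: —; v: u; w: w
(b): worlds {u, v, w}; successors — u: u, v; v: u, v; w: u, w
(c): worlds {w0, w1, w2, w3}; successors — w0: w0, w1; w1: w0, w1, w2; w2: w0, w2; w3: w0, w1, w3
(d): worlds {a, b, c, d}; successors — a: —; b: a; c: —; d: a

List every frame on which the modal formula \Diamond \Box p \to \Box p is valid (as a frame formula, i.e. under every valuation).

none

The schema corresponds to the Euclidean property: \forall x \forall y \forall z (Rxy \wedge Rxz \to Ryz).
(a): fails — Rsv and Rsv but not Rvv.
(b): fails — Rwu and Rww but not Ruw.
(c): fails — Rw1w2 and Rw1w1 but not Rw2w1.
(d): fails — Rba and Rba but not Raa.
Valid on no frame.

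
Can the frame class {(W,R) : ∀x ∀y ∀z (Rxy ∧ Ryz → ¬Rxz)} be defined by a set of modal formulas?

If a class were modally definable it would be closed under surjective bounded morphisms (Goldblatt–Thomason).
The 5-cycle (worlds s,t,u,v,w with s→t→u→v→w→s) is intransitive. Mapping every world to a single reflexive point • is a surjective bounded morphism; the reflexive point is not intransitive (R••∧R•• but R••).
Hence intransitivity is not modally definable.

No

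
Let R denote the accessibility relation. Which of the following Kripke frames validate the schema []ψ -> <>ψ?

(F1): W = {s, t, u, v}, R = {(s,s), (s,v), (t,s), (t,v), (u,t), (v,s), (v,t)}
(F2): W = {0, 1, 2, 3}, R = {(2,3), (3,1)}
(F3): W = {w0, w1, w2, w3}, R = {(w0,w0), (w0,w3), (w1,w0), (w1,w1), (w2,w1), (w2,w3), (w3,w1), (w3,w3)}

The schema corresponds to seriality: forall x exists y Rxy.
(F1): condition met.
(F2): fails — world 0 has no successor.
(F3): condition met.

(F1), (F3)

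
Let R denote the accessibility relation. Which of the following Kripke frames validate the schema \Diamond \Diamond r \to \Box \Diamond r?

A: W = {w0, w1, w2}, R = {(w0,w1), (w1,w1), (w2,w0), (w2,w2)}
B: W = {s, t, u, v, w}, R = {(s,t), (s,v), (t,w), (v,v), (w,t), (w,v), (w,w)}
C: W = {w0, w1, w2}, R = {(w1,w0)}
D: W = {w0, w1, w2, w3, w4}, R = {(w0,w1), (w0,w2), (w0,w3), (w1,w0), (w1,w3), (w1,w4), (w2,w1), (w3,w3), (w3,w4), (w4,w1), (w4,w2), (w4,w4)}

Frame correspondent (Sahlqvist): \forall x \forall y \forall z ((x R^2 y \wedge xRz) \to \exists w (y = w \wedge zRw)) — i.e. a generalized confluence (Geach) condition.
A: fails — w2R²w0, w2Rw0 but no w with w0=w and w0Rw.
B: fails — sR²v, sRt but no w* with v=w* and tRw*.
C: ✓.
D: fails — w0R²w0, w0Rw2 but no w with w0=w and w2Rw.

C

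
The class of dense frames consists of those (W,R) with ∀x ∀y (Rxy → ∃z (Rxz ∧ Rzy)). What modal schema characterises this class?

□□p → □p

The condition is density. The C4 schema □□p → □p defines it.
Suppose □□p→□p is valid. Take Rxy and set V(p)={w : xR²w}. Then □□p at x, so □p at x, so p at y, i.e. ∃z(Rxz∧Rzy).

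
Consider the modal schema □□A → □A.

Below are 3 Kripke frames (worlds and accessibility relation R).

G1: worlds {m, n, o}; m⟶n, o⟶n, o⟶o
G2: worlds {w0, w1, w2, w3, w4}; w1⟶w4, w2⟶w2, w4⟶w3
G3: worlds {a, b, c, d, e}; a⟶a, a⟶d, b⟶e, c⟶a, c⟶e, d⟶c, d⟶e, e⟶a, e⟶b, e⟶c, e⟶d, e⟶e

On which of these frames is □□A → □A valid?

The schema corresponds to density: ∀x ∀y (Rxy → ∃z (Rxz ∧ Rzy)).
G1: fails — Rmn but no z with Rmz and Rzn.
G2: fails — Rw4w3 but no z with Rw4z and Rzw3.
G3: holds.

G3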